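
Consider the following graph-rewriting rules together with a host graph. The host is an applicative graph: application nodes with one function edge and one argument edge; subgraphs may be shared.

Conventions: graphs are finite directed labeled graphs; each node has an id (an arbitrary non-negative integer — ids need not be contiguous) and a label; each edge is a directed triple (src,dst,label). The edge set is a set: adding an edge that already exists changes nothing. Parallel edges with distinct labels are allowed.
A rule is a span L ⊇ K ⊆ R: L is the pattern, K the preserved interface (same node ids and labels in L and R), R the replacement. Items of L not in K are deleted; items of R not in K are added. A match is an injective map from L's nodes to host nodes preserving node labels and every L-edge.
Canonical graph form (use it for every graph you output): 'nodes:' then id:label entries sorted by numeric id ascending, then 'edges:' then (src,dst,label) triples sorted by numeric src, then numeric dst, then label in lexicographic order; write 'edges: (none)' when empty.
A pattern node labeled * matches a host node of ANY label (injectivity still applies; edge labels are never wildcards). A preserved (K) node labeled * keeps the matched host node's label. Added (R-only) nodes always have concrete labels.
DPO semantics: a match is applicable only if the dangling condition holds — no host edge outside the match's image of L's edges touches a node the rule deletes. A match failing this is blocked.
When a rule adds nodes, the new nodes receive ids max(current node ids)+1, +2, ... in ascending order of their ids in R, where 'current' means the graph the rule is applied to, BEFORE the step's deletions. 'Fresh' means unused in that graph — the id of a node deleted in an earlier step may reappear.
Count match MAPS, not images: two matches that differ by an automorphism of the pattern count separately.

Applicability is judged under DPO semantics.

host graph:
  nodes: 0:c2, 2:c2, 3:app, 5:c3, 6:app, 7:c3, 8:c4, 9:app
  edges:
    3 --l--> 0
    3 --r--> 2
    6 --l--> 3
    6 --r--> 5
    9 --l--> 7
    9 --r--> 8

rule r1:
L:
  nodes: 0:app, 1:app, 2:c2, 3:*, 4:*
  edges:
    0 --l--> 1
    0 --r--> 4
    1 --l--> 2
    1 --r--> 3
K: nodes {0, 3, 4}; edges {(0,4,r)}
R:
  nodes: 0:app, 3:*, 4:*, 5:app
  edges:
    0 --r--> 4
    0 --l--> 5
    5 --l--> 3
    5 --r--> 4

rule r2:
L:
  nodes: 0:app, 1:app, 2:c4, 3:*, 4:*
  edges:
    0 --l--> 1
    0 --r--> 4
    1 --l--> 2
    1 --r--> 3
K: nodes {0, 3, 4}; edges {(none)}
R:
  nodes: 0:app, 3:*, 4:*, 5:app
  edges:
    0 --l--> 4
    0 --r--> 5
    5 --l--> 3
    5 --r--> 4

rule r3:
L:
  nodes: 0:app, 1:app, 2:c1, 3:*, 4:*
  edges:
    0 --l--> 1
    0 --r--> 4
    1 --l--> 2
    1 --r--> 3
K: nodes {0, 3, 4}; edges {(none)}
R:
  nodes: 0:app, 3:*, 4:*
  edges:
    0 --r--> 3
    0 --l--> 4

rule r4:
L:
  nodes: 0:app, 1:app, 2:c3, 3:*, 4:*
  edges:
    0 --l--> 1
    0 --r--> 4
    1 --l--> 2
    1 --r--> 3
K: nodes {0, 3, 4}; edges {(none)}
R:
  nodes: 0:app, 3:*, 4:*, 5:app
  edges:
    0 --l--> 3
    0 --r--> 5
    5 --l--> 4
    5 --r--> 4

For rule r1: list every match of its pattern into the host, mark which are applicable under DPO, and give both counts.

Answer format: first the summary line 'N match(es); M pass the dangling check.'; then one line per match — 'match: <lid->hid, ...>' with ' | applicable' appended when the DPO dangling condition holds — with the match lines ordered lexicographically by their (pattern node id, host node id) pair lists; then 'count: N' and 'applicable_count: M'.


1 match(es); 1 pass the dangling check.
match: 0->6, 1->3, 2->0, 3->2, 4->5 | applicable
count: 1
applicable_count: 1


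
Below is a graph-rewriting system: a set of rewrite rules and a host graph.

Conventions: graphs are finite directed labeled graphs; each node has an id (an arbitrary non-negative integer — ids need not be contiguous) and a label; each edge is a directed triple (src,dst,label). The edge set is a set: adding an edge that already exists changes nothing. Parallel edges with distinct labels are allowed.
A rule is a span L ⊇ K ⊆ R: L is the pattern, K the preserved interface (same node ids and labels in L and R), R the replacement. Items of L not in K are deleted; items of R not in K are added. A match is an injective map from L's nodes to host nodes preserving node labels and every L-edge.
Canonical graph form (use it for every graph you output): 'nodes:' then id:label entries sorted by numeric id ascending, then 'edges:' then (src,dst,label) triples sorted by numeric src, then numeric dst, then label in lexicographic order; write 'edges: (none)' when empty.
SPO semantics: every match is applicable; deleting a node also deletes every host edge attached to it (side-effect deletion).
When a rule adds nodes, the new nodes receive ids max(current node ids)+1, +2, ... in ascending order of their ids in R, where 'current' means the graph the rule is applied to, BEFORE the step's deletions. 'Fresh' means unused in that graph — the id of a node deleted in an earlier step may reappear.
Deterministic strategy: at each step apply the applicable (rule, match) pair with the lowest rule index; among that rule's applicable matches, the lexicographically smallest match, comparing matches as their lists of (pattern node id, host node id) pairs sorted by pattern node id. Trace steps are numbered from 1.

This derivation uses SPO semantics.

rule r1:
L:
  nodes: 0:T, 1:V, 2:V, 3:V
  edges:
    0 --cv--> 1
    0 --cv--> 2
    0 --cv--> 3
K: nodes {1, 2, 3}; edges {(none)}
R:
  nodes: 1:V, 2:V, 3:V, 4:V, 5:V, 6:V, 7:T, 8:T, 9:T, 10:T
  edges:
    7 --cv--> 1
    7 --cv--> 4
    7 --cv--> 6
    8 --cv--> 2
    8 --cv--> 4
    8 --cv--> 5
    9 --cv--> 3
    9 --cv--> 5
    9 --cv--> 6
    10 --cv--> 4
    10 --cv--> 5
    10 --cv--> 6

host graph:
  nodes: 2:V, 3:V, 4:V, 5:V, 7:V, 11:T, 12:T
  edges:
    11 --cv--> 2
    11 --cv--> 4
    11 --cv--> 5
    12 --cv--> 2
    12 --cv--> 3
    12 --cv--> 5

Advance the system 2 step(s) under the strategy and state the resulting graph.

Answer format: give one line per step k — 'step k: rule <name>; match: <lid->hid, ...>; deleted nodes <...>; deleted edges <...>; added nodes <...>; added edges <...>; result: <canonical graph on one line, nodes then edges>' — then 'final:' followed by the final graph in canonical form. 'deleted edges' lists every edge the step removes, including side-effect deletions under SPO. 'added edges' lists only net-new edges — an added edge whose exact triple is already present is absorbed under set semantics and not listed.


step 1: rule r1; match: 0->11, 1->2, 2->4, 3->5; deleted nodes 11; deleted edges (11,2,cv); (11,4,cv); (11,5,cv); added nodes 13, 14, 15, 16, 17, 18, 19; added edges (16,2,cv); (16,13,cv); (16,15,cv); (17,4,cv); (17,13,cv); (17,14,cv); (18,5,cv); (18,14,cv); (18,15,cv); (19,13,cv); (19,14,cv); (19,15,cv); result: nodes: 2:V, 3:V, 4:V, 5:V, 7:V, 12:T, 13:V, 14:V, 15:V, 16:T, 17:T, 18:T, 19:T edges: (12,2,cv); (12,3,cv); (12,5,cv); (16,2,cv); (16,13,cv); (16,15,cv); (17,4,cv); (17,13,cv); (17,14,cv); (18,5,cv); (18,14,cv); (18,15,cv); (19,13,cv); (19,14,cv); (19,15,cv)
step 2: rule r1; match: 0->12, 1->2, 2->3, 3->5; deleted nodes 12; deleted edges (12,2,cv); (12,3,cv); (12,5,cv); added nodes 20, 21, 22, 23, 24, 25, 26; added edges (23,2,cv); (23,20,cv); (23,22,cv); (24,3,cv); (24,20,cv); (24,21,cv); (25,5,cv); (25,21,cv); (25,22,cv); (26,20,cv); (26,21,cv); (26,22,cv); result: nodes: 2:V, 3:V, 4:V, 5:V, 7:V, 13:V, 14:V, 15:V, 16:T, 17:T, 18:T, 19:T, 20:V, 21:V, 22:V, 23:T, 24:T, 25:T, 26:T edges: (16,2,cv); (16,13,cv); (16,15,cv); (17,4,cv); (17,13,cv); (17,14,cv); (18,5,cv); (18,14,cv); (18,15,cv); (19,13,cv); (19,14,cv); (19,15,cv); (23,2,cv); (23,20,cv); (23,22,cv); (24,3,cv); (24,20,cv); (24,21,cv); (25,5,cv); (25,21,cv); (25,22,cv); (26,20,cv); (26,21,cv); (26,22,cv)
final:
nodes: 2:V, 3:V, 4:V, 5:V, 7:V, 13:V, 14:V, 15:V, 16:T, 17:T, 18:T, 19:T, 20:V, 21:V, 22:V, 23:T, 24:T, 25:T, 26:T
edges: (16,2,cv); (16,13,cv); (16,15,cv); (17,4,cv); (17,13,cv); (17,14,cv); (18,5,cv); (18,14,cv); (18,15,cv); (19,13,cv); (19,14,cv); (19,15,cv); (23,2,cv); (23,20,cv); (23,22,cv); (24,3,cv); (24,20,cv); (24,21,cv); (25,5,cv); (25,21,cv); (25,22,cv); (26,20,cv); (26,21,cv); (26,22,cv)


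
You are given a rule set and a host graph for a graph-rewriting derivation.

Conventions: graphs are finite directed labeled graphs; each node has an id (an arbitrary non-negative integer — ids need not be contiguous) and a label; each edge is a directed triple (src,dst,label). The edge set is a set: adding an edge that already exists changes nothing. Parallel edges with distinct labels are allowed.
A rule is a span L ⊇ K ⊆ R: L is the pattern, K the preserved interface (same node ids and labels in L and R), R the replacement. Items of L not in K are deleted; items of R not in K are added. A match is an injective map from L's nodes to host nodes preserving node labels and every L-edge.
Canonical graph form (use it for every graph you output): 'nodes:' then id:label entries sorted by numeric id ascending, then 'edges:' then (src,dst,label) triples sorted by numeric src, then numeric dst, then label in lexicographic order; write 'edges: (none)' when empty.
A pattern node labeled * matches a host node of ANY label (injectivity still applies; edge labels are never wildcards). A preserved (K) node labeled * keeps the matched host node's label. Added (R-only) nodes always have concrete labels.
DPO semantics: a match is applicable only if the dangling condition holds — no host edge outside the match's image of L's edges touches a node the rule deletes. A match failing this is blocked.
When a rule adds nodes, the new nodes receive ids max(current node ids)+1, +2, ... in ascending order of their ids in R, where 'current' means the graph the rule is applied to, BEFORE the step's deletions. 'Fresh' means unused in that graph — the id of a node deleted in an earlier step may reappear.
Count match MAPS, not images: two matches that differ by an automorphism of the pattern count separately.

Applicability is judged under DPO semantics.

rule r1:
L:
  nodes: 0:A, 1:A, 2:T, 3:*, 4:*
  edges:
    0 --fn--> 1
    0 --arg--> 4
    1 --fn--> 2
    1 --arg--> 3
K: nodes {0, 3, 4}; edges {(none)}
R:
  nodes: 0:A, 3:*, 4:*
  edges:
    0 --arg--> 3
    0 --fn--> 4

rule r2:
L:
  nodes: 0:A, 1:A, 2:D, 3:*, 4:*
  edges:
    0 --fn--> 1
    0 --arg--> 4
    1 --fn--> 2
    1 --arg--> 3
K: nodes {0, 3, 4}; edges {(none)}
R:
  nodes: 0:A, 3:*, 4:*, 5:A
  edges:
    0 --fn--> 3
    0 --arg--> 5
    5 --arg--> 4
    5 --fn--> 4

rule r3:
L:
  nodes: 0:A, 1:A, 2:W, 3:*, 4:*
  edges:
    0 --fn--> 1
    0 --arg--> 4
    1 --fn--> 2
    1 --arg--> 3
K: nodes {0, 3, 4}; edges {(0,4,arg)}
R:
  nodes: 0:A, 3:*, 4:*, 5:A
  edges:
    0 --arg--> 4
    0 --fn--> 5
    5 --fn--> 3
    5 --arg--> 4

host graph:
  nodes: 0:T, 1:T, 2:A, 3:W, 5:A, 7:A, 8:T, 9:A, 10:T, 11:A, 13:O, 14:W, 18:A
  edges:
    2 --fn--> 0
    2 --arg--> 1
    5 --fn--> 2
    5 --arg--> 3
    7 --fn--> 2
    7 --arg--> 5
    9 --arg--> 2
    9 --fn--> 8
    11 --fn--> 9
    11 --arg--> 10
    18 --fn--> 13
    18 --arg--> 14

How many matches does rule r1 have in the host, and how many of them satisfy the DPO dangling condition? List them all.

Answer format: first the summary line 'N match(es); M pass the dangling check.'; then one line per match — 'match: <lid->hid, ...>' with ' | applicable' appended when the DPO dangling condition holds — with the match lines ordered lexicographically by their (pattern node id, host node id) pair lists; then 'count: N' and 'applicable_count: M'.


3 match(es); 1 pass the dangling check.
match: 0->5, 1->2, 2->0, 3->1, 4->3
match: 0->7, 1->2, 2->0, 3->1, 4->5
match: 0->11, 1->9, 2->8, 3->2, 4->10 | applicable
count: 3
applicable_count: 1


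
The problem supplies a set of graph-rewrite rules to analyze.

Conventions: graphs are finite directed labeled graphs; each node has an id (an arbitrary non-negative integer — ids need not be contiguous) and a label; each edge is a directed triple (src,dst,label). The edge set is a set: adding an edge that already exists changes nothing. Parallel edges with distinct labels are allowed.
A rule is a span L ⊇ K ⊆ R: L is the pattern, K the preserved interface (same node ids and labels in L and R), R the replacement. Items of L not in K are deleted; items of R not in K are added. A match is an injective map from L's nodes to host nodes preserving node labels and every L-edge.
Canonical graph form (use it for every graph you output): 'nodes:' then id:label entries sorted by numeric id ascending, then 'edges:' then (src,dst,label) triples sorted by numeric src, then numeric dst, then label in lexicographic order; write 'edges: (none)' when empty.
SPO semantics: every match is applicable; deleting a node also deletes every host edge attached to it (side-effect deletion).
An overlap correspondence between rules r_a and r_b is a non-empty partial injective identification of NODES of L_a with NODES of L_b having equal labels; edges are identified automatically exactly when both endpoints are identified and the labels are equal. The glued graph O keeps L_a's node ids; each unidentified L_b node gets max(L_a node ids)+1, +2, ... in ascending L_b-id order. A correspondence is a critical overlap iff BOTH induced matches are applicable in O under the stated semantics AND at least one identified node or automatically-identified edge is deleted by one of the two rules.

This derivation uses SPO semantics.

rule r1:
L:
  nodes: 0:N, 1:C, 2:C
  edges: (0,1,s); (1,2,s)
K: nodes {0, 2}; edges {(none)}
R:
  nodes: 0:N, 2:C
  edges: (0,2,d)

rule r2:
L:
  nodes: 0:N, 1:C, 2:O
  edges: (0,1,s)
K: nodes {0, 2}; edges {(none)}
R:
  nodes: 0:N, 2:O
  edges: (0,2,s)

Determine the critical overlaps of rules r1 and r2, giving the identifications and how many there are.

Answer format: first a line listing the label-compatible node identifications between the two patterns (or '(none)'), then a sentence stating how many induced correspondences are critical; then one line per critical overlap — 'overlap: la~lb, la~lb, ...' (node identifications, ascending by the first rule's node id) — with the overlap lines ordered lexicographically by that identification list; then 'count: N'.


label-compatible node identifications between L(r1) and L(r2): 0~0, 1~1, 2~1
4 of the induced correspondences are critical overlaps of r1 and r2.
overlap: 0~0, 1~1
overlap: 0~0, 2~1
overlap: 1~1
overlap: 2~1
count: 4


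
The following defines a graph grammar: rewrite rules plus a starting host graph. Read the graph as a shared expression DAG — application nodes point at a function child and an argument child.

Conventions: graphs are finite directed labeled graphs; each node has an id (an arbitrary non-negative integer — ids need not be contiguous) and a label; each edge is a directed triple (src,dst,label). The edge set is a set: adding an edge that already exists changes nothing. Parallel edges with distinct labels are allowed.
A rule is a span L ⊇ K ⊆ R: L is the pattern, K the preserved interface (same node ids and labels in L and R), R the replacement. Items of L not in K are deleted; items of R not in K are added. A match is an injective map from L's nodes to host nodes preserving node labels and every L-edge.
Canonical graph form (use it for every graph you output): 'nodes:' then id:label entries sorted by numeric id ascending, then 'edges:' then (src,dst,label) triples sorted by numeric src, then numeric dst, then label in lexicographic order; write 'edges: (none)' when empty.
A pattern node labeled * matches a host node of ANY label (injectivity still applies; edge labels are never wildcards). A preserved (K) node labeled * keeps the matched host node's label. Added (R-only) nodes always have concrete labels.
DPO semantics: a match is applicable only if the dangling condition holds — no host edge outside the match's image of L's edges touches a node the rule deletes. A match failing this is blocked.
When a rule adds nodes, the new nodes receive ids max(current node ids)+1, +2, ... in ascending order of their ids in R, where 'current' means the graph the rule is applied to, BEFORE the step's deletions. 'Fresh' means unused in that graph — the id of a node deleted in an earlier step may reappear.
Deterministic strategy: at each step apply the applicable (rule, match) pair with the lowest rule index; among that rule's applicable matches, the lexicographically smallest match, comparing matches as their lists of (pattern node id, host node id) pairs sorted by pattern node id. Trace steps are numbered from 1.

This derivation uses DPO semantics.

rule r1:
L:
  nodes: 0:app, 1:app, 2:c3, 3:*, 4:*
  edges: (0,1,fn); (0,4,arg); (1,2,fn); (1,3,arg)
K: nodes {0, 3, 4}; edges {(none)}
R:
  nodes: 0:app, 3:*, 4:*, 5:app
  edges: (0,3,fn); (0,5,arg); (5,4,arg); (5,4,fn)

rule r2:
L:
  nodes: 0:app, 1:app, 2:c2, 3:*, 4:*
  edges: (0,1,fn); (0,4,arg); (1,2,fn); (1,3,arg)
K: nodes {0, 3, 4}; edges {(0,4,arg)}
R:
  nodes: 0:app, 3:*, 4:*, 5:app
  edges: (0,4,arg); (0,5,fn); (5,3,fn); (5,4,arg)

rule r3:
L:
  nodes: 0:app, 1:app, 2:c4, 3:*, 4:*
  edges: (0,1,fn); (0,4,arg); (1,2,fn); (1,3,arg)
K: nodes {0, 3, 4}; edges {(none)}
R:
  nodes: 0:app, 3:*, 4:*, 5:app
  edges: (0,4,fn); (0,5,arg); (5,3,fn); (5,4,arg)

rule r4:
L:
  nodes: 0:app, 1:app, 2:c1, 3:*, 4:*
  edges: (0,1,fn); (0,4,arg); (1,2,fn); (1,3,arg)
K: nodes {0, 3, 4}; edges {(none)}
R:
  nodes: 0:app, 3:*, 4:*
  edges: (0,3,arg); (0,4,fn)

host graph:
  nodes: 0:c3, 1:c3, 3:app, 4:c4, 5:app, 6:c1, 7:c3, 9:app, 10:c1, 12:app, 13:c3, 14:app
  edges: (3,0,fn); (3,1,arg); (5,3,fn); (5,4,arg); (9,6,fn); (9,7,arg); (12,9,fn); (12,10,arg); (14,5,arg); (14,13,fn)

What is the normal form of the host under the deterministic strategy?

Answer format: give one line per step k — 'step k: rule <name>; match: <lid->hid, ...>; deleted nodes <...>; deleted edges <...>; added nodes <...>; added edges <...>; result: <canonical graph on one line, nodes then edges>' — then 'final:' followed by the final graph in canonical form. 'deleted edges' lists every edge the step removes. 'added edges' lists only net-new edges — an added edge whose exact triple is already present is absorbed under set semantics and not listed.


step 1: rule r1; match: 0->5, 1->3, 2->0, 3->1, 4->4; deleted nodes 0, 3; deleted edges (3,0,fn); (3,1,arg); (5,3,fn); (5,4,arg); added nodes 15; added edges (5,1,fn); (5,15,arg); (15,4,arg); (15,4,fn); result: nodes: 1:c3, 4:c4, 5:app, 6:c1, 7:c3, 9:app, 10:c1, 12:app, 13:c3, 14:app, 15:app edges: (5,1,fn); (5,15,arg); (9,6,fn); (9,7,arg); (12,9,fn); (12,10,arg); (14,5,arg); (14,13,fn); (15,4,arg); (15,4,fn)
step 2: rule r4; match: 0->12, 1->9, 2->6, 3->7, 4->10; deleted nodes 6, 9; deleted edges (9,6,fn); (9,7,arg); (12,9,fn); (12,10,arg); added nodes (none); added edges (12,7,arg); (12,10,fn); result: nodes: 1:c3, 4:c4, 5:app, 7:c3, 10:c1, 12:app, 13:c3, 14:app, 15:app edges: (5,1,fn); (5,15,arg); (12,7,arg); (12,10,fn); (14,5,arg); (14,13,fn); (15,4,arg); (15,4,fn)
final:
nodes: 1:c3, 4:c4, 5:app, 7:c3, 10:c1, 12:app, 13:c3, 14:app, 15:app
edges: (5,1,fn); (5,15,arg); (12,7,arg); (12,10,fn); (14,5,arg); (14,13,fn); (15,4,arg); (15,4,fn)


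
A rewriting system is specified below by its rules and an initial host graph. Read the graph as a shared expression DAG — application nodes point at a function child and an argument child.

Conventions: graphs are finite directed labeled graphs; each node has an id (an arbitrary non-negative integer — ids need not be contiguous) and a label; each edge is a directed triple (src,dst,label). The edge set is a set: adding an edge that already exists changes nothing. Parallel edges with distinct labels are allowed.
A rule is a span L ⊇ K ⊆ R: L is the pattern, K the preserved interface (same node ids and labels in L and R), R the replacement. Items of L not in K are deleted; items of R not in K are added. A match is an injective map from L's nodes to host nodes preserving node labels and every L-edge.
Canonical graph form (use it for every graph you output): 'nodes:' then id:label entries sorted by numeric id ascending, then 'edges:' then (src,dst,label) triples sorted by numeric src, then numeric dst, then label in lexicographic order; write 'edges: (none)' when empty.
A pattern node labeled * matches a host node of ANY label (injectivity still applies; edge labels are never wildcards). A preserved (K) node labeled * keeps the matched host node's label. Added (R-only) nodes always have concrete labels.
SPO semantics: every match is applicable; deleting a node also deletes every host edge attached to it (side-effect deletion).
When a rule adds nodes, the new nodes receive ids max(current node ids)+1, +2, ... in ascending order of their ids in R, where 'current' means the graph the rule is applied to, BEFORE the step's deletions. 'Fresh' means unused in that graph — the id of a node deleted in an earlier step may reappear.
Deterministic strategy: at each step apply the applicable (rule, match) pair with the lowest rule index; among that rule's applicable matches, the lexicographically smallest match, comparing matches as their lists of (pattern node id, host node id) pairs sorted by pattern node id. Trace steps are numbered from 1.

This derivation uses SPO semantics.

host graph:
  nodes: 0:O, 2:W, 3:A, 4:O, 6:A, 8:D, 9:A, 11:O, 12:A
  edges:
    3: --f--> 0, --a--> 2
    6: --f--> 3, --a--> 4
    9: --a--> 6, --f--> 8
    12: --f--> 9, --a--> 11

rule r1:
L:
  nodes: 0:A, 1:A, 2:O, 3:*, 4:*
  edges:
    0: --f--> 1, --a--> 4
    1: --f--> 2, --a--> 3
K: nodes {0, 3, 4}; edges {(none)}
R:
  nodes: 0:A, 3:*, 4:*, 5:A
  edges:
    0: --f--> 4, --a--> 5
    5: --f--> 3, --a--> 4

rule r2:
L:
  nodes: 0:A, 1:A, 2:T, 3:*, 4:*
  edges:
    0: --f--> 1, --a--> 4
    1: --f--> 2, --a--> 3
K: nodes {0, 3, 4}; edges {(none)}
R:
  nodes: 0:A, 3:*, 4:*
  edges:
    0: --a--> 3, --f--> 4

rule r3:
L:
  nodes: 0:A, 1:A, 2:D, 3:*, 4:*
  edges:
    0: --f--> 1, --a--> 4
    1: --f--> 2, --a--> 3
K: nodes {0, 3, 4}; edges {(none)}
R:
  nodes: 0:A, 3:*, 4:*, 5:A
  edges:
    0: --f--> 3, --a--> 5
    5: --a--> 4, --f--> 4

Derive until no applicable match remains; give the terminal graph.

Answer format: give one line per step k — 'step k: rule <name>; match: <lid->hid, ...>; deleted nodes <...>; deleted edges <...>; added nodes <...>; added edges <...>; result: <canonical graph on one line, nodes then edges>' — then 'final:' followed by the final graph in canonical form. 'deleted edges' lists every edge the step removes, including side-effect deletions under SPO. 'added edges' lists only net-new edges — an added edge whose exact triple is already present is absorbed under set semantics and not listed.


step 1: rule r1; match: 0->6, 1->3, 2->0, 3->2, 4->4; deleted nodes 0, 3; deleted edges (3,0,f); (3,2,a); (6,3,f); (6,4,a); added nodes 13; added edges (6,4,f); (6,13,a); (13,2,f); (13,4,a); result: nodes: 2:W, 4:O, 6:A, 8:D, 9:A, 11:O, 12:A, 13:A edges: (6,4,f); (6,13,a); (9,6,a); (9,8,f); (12,9,f); (12,11,a); (13,2,f); (13,4,a)
step 2: rule r3; match: 0->12, 1->9, 2->8, 3->6, 4->11; deleted nodes 8, 9; deleted edges (9,6,a); (9,8,f); (12,9,f); (12,11,a); added nodes 14; added edges (12,6,f); (12,14,a); (14,11,a); (14,11,f); result: nodes: 2:W, 4:O, 6:A, 11:O, 12:A, 13:A, 14:A edges: (6,4,f); (6,13,a); (12,6,f); (12,14,a); (13,2,f); (13,4,a); (14,11,a); (14,11,f)
step 3: rule r1; match: 0->12, 1->6, 2->4, 3->13, 4->14; deleted nodes 4, 6; deleted edges (6,4,f); (6,13,a); (12,6,f); (12,14,a); (13,4,a); added nodes 15; added edges (12,14,f); (12,15,a); (15,13,f); (15,14,a); result: nodes: 2:W, 11:O, 12:A, 13:A, 14:A, 15:A edges: (12,14,f); (12,15,a); (13,2,f); (14,11,a); (14,11,f); (15,13,f); (15,14,a)
final:
nodes: 2:W, 11:O, 12:A, 13:A, 14:A, 15:A
edges: (12,14,f); (12,15,a); (13,2,f); (14,11,a); (14,11,f); (15,13,f); (15,14,a)


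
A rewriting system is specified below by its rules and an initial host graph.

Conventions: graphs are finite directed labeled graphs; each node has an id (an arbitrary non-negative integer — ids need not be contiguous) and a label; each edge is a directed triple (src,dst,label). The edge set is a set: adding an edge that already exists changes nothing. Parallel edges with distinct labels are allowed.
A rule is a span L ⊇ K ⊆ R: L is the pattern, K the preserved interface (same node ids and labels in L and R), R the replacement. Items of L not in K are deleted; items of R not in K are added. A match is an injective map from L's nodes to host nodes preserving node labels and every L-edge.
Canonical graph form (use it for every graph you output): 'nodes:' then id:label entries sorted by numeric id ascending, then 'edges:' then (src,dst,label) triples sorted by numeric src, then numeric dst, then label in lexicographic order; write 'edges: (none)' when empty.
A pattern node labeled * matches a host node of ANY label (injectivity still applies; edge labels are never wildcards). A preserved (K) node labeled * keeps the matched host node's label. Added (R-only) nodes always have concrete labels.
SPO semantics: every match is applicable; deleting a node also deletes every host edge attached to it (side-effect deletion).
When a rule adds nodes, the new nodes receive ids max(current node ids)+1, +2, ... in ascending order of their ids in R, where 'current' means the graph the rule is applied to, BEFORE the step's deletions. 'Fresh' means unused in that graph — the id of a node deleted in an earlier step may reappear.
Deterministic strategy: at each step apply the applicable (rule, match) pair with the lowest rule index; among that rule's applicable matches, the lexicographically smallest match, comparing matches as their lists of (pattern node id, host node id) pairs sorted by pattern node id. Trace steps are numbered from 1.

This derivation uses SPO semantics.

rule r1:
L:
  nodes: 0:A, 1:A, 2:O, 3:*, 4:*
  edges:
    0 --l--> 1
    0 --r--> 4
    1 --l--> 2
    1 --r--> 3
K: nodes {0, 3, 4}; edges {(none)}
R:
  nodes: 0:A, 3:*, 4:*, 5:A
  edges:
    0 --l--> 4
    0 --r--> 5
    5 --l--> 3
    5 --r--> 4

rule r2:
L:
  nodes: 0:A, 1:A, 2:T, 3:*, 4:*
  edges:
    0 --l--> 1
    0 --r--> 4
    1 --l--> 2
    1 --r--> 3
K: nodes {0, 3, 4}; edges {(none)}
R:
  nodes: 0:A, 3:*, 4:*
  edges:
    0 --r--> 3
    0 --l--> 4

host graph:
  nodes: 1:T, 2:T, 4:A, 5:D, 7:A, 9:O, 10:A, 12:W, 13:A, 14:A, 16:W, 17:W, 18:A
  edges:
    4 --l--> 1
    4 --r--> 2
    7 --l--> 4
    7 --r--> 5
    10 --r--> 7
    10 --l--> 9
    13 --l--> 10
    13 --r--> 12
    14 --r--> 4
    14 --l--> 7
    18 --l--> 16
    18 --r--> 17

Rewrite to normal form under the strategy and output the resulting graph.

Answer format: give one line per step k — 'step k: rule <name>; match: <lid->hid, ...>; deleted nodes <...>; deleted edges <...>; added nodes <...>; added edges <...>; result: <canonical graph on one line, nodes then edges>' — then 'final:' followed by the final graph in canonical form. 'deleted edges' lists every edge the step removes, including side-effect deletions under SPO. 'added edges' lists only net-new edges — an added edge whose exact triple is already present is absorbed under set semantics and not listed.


step 1: rule r1; match: 0->13, 1->10, 2->9, 3->7, 4->12; deleted nodes 9, 10; deleted edges (10,7,r); (10,9,l); (13,10,l); (13,12,r); added nodes 19; added edges (13,12,l); (13,19,r); (19,7,l); (19,12,r); result: nodes: 1:T, 2:T, 4:A, 5:D, 7:A, 12:W, 13:A, 14:A, 16:W, 17:W, 18:A, 19:A edges: (4,1,l); (4,2,r); (7,4,l); (7,5,r); (13,12,l); (13,19,r); (14,4,r); (14,7,l); (18,16,l); (18,17,r); (19,7,l); (19,12,r)
step 2: rule r2; match: 0->7, 1->4, 2->1, 3->2, 4->5; deleted nodes 1, 4; deleted edges (4,1,l); (4,2,r); (7,4,l); (7,5,r); (14,4,r); added nodes (none); added edges (7,2,r); (7,5,l); result: nodes: 2:T, 5:D, 7:A, 12:W, 13:A, 14:A, 16:W, 17:W, 18:A, 19:A edges: (7,2,r); (7,5,l); (13,12,l); (13,19,r); (14,7,l); (18,16,l); (18,17,r); (19,7,l); (19,12,r)
final:
nodes: 2:T, 5:D, 7:A, 12:W, 13:A, 14:A, 16:W, 17:W, 18:A, 19:A
edges: (7,2,r); (7,5,l); (13,12,l); (13,19,r); (14,7,l); (18,16,l); (18,17,r); (19,7,l); (19,12,r)


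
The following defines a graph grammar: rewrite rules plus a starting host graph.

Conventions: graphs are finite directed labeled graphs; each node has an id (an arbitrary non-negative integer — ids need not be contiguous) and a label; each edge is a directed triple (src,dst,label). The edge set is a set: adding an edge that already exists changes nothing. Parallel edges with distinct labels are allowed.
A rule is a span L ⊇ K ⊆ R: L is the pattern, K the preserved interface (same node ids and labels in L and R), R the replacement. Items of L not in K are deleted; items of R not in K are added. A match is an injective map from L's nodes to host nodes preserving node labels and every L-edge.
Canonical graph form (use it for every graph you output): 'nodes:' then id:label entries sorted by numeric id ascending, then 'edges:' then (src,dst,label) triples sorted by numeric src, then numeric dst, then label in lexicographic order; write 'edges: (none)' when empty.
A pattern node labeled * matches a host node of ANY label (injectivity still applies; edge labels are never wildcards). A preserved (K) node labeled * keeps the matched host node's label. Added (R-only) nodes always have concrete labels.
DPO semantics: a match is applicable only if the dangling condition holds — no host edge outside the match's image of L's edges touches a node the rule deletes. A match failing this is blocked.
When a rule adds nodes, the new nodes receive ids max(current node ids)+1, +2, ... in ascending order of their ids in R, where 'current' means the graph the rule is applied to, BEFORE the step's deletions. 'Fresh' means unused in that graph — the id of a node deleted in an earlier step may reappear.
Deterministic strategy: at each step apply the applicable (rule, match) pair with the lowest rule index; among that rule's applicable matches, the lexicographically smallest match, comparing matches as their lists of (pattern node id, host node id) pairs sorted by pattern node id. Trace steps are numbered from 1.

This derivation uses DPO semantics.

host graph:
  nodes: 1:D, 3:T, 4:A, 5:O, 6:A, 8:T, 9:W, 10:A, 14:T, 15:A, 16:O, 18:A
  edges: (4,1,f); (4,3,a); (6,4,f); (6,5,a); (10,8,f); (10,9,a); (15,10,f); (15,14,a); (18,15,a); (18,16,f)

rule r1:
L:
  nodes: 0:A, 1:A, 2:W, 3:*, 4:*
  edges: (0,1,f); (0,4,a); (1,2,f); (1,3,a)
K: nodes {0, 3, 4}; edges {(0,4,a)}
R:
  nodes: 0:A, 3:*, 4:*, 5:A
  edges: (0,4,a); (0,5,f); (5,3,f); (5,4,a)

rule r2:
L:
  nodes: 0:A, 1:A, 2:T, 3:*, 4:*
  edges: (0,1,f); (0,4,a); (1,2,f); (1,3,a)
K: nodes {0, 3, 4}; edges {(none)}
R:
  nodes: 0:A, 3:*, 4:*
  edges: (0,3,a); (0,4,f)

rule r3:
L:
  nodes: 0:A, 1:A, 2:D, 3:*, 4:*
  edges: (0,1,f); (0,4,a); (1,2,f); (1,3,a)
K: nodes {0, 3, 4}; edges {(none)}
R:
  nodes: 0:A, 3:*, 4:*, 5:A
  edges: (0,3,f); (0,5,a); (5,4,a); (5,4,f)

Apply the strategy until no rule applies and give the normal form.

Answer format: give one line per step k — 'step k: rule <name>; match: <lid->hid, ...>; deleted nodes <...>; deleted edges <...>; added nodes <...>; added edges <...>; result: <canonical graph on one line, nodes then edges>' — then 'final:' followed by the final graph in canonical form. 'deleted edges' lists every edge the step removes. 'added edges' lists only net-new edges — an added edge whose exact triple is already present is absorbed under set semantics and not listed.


step 1: rule r2; match: 0->15, 1->10, 2->8, 3->9, 4->14; deleted nodes 8, 10; deleted edges (10,8,f); (10,9,a); (15,10,f); (15,14,a); added nodes (none); added edges (15,9,a); (15,14,f); result: nodes: 1:D, 3:T, 4:A, 5:O, 6:A, 9:W, 14:T, 15:A, 16:O, 18:A edges: (4,1,f); (4,3,a); (6,4,f); (6,5,a); (15,9,a); (15,14,f); (18,15,a); (18,16,f)
step 2: rule r3; match: 0->6, 1->4, 2->1, 3->3, 4->5; deleted nodes 1, 4; deleted edges (4,1,f); (4,3,a); (6,4,f); (6,5,a); added nodes 19; added edges (6,3,f); (6,19,a); (19,5,a); (19,5,f); result: nodes: 3:T, 5:O, 6:A, 9:W, 14:T, 15:A, 16:O, 18:A, 19:A edges: (6,3,f); (6,19,a); (15,9,a); (15,14,f); (18,15,a); (18,16,f); (19,5,a); (19,5,f)
final:
nodes: 3:T, 5:O, 6:A, 9:W, 14:T, 15:A, 16:O, 18:A, 19:A
edges: (6,3,f); (6,19,a); (15,9,a); (15,14,f); (18,15,a); (18,16,f); (19,5,a); (19,5,f)


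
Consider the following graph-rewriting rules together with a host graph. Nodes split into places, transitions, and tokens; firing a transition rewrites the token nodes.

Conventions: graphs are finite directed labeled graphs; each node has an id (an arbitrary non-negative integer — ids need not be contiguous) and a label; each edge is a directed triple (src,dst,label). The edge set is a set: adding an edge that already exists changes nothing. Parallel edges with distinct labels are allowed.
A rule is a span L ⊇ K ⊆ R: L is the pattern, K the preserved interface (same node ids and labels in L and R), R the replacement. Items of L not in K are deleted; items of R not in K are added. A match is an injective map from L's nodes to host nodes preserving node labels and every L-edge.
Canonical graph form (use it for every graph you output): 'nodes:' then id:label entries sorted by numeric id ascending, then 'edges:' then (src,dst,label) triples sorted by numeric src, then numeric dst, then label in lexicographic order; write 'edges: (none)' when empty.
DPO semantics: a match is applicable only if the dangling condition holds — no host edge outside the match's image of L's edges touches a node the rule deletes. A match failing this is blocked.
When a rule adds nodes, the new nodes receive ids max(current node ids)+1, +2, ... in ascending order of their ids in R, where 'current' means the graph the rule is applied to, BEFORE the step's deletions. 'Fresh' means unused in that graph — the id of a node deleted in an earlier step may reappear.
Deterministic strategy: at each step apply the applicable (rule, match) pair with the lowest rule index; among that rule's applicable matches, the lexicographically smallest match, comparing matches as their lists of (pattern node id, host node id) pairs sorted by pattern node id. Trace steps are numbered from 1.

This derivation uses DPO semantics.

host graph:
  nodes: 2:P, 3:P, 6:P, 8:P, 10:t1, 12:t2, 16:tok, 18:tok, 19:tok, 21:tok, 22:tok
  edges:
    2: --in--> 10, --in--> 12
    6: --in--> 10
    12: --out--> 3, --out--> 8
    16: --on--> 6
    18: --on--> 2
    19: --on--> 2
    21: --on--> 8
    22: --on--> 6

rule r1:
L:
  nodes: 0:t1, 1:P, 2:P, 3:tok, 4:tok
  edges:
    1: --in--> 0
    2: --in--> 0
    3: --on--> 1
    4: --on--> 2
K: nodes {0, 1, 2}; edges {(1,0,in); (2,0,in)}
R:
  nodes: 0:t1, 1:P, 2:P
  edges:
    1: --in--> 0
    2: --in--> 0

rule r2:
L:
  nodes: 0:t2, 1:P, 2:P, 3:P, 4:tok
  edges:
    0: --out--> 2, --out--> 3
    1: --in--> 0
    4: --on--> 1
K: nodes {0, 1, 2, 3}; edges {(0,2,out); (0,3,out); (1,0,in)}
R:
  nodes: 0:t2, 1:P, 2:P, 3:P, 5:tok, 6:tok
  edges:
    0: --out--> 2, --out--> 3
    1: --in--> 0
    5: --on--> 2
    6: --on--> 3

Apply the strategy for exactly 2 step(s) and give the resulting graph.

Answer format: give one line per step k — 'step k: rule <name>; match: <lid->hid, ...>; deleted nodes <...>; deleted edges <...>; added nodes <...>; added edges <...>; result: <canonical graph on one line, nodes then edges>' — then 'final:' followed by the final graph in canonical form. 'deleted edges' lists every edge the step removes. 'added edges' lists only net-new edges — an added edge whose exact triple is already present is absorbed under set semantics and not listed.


step 1: rule r1; match: 0->10, 1->2, 2->6, 3->18, 4->16; deleted nodes 16, 18; deleted edges (16,6,on); (18,2,on); added nodes (none); added edges (none); result: nodes: 2:P, 3:P, 6:P, 8:P, 10:t1, 12:t2, 19:tok, 21:tok, 22:tok edges: (2,10,in); (2,12,in); (6,10,in); (12,3,out); (12,8,out); (19,2,on); (21,8,on); (22,6,on)
step 2: rule r1; match: 0->10, 1->2, 2->6, 3->19, 4->22; deleted nodes 19, 22; deleted edges (19,2,on); (22,6,on); added nodes (none); added edges (none); result: nodes: 2:P, 3:P, 6:P, 8:P, 10:t1, 12:t2, 21:tok edges: (2,10,in); (2,12,in); (6,10,in); (12,3,out); (12,8,out); (21,8,on)
final:
nodes: 2:P, 3:P, 6:P, 8:P, 10:t1, 12:t2, 21:tok
edges: (2,10,in); (2,12,in); (6,10,in); (12,3,out); (12,8,out); (21,8,on)


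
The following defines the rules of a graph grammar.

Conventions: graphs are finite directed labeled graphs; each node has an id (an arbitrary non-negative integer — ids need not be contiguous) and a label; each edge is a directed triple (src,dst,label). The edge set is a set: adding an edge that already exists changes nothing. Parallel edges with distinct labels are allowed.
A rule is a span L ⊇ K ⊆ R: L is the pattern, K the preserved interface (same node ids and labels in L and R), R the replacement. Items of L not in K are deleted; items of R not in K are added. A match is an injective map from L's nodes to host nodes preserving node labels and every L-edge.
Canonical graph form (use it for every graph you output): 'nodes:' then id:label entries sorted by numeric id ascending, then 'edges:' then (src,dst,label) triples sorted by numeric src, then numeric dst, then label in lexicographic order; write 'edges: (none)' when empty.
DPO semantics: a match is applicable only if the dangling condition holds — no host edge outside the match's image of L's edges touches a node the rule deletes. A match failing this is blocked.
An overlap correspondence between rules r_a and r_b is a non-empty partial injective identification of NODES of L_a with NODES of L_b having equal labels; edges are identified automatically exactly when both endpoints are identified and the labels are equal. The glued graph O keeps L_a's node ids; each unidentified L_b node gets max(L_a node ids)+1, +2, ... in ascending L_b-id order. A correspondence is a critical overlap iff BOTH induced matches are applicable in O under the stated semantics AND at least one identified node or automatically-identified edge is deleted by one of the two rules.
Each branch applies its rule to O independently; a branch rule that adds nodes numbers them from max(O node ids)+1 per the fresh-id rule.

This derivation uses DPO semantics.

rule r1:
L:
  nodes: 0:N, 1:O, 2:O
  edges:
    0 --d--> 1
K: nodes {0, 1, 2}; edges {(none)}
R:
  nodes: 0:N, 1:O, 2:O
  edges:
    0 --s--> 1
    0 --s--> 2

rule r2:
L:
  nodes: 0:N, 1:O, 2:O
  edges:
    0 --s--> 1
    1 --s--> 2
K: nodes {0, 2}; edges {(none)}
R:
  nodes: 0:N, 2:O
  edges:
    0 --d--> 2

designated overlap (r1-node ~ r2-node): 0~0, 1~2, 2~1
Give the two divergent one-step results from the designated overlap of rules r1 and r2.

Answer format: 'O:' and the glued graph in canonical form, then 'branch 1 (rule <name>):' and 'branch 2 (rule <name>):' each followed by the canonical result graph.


O:
nodes: 0:N, 1:O, 2:O
edges: (0,1,d); (0,2,s); (2,1,s)
branch 1 (rule r1):
nodes: 0:N, 1:O, 2:O
edges: (0,1,s); (0,2,s); (2,1,s)
branch 2 (rule r2):
nodes: 0:N, 1:O
edges: (0,1,d)


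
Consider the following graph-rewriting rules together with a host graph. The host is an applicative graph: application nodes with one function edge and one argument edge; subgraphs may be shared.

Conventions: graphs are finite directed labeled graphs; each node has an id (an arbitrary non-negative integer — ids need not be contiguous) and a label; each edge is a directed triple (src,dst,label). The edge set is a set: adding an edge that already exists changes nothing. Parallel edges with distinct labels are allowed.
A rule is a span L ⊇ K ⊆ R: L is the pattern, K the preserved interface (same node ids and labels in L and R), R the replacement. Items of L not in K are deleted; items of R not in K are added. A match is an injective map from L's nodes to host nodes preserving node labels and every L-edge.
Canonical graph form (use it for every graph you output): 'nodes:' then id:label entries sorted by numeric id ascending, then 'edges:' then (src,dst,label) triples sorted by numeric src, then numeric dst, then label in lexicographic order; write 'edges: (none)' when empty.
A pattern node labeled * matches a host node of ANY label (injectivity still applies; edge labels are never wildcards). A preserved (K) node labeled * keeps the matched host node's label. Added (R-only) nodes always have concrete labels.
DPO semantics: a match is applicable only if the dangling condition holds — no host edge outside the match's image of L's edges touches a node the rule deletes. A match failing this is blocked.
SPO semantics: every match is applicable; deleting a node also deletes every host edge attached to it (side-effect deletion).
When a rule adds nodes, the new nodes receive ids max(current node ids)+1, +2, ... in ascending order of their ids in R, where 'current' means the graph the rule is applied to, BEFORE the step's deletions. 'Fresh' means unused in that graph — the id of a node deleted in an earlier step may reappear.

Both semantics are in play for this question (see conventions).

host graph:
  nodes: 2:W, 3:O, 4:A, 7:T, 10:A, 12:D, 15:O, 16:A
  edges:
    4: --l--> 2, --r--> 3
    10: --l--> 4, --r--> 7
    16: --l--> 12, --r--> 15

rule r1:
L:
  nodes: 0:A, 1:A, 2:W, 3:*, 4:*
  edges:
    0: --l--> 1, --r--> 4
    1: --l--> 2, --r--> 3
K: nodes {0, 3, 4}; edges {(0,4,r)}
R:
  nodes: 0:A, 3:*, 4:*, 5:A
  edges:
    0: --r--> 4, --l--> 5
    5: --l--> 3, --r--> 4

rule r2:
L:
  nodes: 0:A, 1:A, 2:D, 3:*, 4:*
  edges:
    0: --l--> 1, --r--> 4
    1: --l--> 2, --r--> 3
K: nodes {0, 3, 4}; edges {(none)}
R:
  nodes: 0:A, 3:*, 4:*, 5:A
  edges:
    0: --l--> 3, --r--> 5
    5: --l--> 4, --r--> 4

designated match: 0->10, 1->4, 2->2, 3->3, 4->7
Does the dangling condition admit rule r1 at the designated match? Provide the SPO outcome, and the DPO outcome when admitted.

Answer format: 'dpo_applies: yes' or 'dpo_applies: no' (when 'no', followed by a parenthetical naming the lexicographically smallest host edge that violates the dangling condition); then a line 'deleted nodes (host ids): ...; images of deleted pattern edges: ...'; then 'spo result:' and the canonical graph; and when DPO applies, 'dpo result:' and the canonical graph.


dpo_applies: yes
deleted nodes (host ids): 2, 4; images of deleted pattern edges: (4,2,l); (4,3,r); (10,4,l)
spo result:
nodes: 3:O, 7:T, 10:A, 12:D, 15:O, 16:A, 17:A
edges: (10,7,r); (10,17,l); (16,12,l); (16,15,r); (17,3,l); (17,7,r)
dpo result:
nodes: 3:O, 7:T, 10:A, 12:D, 15:O, 16:A, 17:A
edges: (10,7,r); (10,17,l); (16,12,l); (16,15,r); (17,3,l); (17,7,r)
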